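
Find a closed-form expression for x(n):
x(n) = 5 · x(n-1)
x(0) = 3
Pure geometric recurrence with ratio 5.
By induction x(n) = x(0) · (5)^n = 3 \cdot 5^{n}.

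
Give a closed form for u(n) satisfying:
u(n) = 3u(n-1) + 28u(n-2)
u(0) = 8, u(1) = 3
Characteristic equation: x² - 3x - 28 = 0, which factors as (x - (-4))(x - (7)) = 0.
Roots r₁ = -4, r₂ = 7 (distinct).
General solution: u(n) = A·(-4)^n + B·(7)^n.
From u(0) = 8: A + B = 8.
From u(1) = 3: -4A + 7B = 3.
Solving: A = \frac{53}{11}, B = \frac{35}{11}.
So u(n) = \frac{53 \left(-4\right)^{n}}{11} + \frac{35 \cdot 7^{n}}{11}.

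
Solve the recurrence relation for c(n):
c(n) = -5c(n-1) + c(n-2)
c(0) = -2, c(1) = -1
Characteristic equation: x² + 5x - 1 = 0.
Discriminant Δ = (-5)² + 4·(1) = 29.
Roots r₁,₂ = (-5 ± √29)/2, so r₁ = - \frac{5}{2} + \frac{\sqrt{29}}{2}, r₂ = - \frac{\sqrt{29}}{2} - \frac{5}{2}.
General solution: c(n) = A·r₁^n + B·r₂^n.
From the initial conditions, A + B = -2 and r₁A + r₂B = -1.
Since r₁ - r₂ = √29: A = (-1 - (-2)r₂)/√29 = - \frac{6 \sqrt{29}}{29} - 1, and B = -2 - A = -1 + \frac{6 \sqrt{29}}{29}.
So c(n) = \left(- \frac{6 \sqrt{29}}{29} - 1\right)\left(- \frac{5}{2} + \frac{\sqrt{29}}{2}\right)^n + \left(-1 + \frac{6 \sqrt{29}}{29}\right)\left(- \frac{\sqrt{29}}{2} - \frac{5}{2}\right)^n.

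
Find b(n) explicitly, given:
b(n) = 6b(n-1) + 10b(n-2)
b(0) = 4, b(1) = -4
Characteristic equation: x² - 6x - 10 = 0.
Discriminant Δ = (6)² + 4·(10) = 76.
Roots r₁,₂ = (6 ± √76)/2, so r₁ = 3 + \sqrt{19}, r₂ = 3 - \sqrt{19}.
General solution: b(n) = A·r₁^n + B·r₂^n.
From the initial conditions, A + B = 4 and r₁A + r₂B = -4.
Since r₁ - r₂ = √76: A = (-4 - (4)r₂)/√76 = 2 - \frac{8 \sqrt{19}}{19}, and B = 4 - A = \frac{8 \sqrt{19}}{19} + 2.
So b(n) = \left(2 - \frac{8 \sqrt{19}}{19}\right)\left(3 + \sqrt{19}\right)^n + \left(\frac{8 \sqrt{19}}{19} + 2\right)\left(3 - \sqrt{19}\right)^n.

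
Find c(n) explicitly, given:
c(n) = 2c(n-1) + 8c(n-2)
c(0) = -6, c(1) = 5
Characteristic equation: x² - 2x - 8 = 0, which factors as (x - (-2))(x - (4)) = 0.
Roots r₁ = -2, r₂ = 4 (distinct).
General solution: c(n) = A·(-2)^n + B·(4)^n.
From c(0) = -6: A + B = -6.
From c(1) = 5: -2A + 4B = 5.
Solving: A = - \frac{29}{6}, B = - \frac{7}{6}.
So c(n) = - \frac{29 \left(-2\right)^{n}}{6} - \frac{7 \cdot 4^{n}}{6}.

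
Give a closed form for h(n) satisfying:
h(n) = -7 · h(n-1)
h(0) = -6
Pure geometric recurrence with ratio -7.
By induction h(n) = h(0) · (-7)^n = - 6 \left(-7\right)^{n}.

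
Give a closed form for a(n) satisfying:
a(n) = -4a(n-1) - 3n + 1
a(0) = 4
First-order linear with linear forcing.
Homogeneous solution: a_h(n) = A·(-4)^n.
Try particular a_p(n) = pn + q. Substituting:
  pn + q = -4(p(n-1) + q) - 3n + 1.
Matching the n-coefficient: p = -4p - 3 ⇒ p = - \frac{3}{5}.
Matching constants: q = 4p - 4q + 1 ⇒ q = - \frac{7}{25}.
General: a(n) = A·(-4)^n - \frac{3 n}{5} - \frac{7}{25}.
Apply a(0) = 4: A - \frac{7}{25} = 4 ⇒ A = \frac{107}{25}.
So a(n) = \frac{107 \left(-4\right)^{n}}{25} - \frac{3 n}{5} - \frac{7}{25}.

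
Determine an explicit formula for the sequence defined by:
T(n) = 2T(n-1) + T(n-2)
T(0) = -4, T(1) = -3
Characteristic equation: x² - 2x - 1 = 0.
Discriminant Δ = (2)² + 4·(1) = 8.
Roots r₁,₂ = (2 ± √8)/2, so r₁ = 1 + \sqrt{2}, r₂ = 1 - \sqrt{2}.
General solution: T(n) = A·r₁^n + B·r₂^n.
From the initial conditions, A + B = -4 and r₁A + r₂B = -3.
Since r₁ - r₂ = √8: A = (-3 - (-4)r₂)/√8 = -2 + \frac{\sqrt{2}}{4}, and B = -4 - A = -2 - \frac{\sqrt{2}}{4}.
So T(n) = \left(-2 + \frac{\sqrt{2}}{4}\right)\left(1 + \sqrt{2}\right)^n + \left(-2 - \frac{\sqrt{2}}{4}\right)\left(1 - \sqrt{2}\right)^n.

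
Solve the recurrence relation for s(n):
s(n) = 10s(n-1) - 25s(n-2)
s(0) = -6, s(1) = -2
Characteristic equation: x² - 10x + 25 = 0, which is (x - (5))².
Repeated root r = 5.
General solution: s(n) = (A + Bn)·(5)^n.
From s(0) = -6: A = -6.
From s(1) = -2: (A + B)·(5) = -2 ⇒ B = \frac{28}{5}.
So s(n) = \left(\frac{28 n}{5} - 6\right) \cdot (5)^n.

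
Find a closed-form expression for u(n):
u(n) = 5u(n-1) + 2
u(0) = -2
First-order linear non-homogeneous.
Homogeneous solution: u_h(n) = A·(5)^n.
Try constant particular solution u_p = K: K = 5K + 2 ⇒ K = - \frac{1}{2}.
General: u(n) = A·(5)^n - \frac{1}{2}.
Apply u(0) = -2: A - \frac{1}{2} = -2 ⇒ A = - \frac{3}{2}.
So u(n) = - \frac{3 \cdot 5^{n}}{2} - \frac{1}{2}.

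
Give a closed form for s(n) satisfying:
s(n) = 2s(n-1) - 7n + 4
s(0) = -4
First-order linear with linear forcing.
Homogeneous solution: s_h(n) = A·(2)^n.
Try particular s_p(n) = pn + q. Substituting:
  pn + q = 2(p(n-1) + q) - 7n + 4.
Matching the n-coefficient: p = 2p - 7 ⇒ p = 7.
Matching constants: q = -2p + 2q + 4 ⇒ q = 10.
General: s(n) = A·(2)^n + 7 n + 10.
Apply s(0) = -4: A + 10 = -4 ⇒ A = -14.
So s(n) = - 14 \cdot 2^{n} + 7 n + 10.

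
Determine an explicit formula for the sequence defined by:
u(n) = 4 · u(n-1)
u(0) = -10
Pure geometric recurrence with ratio 4.
By induction u(n) = u(0) · (4)^n = - 10 \cdot 4^{n}.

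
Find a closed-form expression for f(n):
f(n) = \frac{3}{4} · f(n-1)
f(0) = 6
Pure geometric recurrence with ratio \frac{3}{4}.
By induction f(n) = f(0) · (\frac{3}{4})^n = 6 \left(\frac{3}{4}\right)^{n}.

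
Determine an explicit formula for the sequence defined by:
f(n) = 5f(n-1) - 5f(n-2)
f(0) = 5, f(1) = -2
Characteristic equation: x² - 5x + 5 = 0.
Discriminant Δ = (5)² + 4·(-5) = 5.
Roots r₁,₂ = (5 ± √5)/2, so r₁ = \frac{\sqrt{5}}{2} + \frac{5}{2}, r₂ = \frac{5}{2} - \frac{\sqrt{5}}{2}.
General solution: f(n) = A·r₁^n + B·r₂^n.
From the initial conditions, A + B = 5 and r₁A + r₂B = -2.
Since r₁ - r₂ = √5: A = (-2 - (5)r₂)/√5 = \frac{5}{2} - \frac{29 \sqrt{5}}{10}, and B = 5 - A = \frac{5}{2} + \frac{29 \sqrt{5}}{10}.
So f(n) = \left(\frac{5}{2} - \frac{29 \sqrt{5}}{10}\right)\left(\frac{\sqrt{5}}{2} + \frac{5}{2}\right)^n + \left(\frac{5}{2} + \frac{29 \sqrt{5}}{10}\right)\left(\frac{5}{2} - \frac{\sqrt{5}}{2}\right)^n.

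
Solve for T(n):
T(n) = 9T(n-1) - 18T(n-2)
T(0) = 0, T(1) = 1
Characteristic equation: x² - 9x + 18 = 0, which factors as (x - (3))(x - (6)) = 0.
Roots r₁ = 3, r₂ = 6 (distinct).
General solution: T(n) = A·(3)^n + B·(6)^n.
From T(0) = 0: A + B = 0.
From T(1) = 1: 3A + 6B = 1.
Solving: A = - \frac{1}{3}, B = \frac{1}{3}.
So T(n) = - \frac{3^{n}}{3} + \frac{6^{n}}{3}.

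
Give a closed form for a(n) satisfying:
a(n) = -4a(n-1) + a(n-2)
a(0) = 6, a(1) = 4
Characteristic equation: x² + 4x - 1 = 0.
Discriminant Δ = (-4)² + 4·(1) = 20.
Roots r₁,₂ = (-4 ± √20)/2, so r₁ = -2 + \sqrt{5}, r₂ = - \sqrt{5} - 2.
General solution: a(n) = A·r₁^n + B·r₂^n.
From the initial conditions, A + B = 6 and r₁A + r₂B = 4.
Since r₁ - r₂ = √20: A = (4 - (6)r₂)/√20 = 3 + \frac{8 \sqrt{5}}{5}, and B = 6 - A = 3 - \frac{8 \sqrt{5}}{5}.
So a(n) = \left(3 + \frac{8 \sqrt{5}}{5}\right)\left(-2 + \sqrt{5}\right)^n + \left(3 - \frac{8 \sqrt{5}}{5}\right)\left(- \sqrt{5} - 2\right)^n.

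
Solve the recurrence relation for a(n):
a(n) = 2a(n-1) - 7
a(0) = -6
First-order linear non-homogeneous.
Homogeneous solution: a_h(n) = A·(2)^n.
Try constant particular solution a_p = K: K = 2K - 7 ⇒ K = 7.
General: a(n) = A·(2)^n + 7.
Apply a(0) = -6: A + 7 = -6 ⇒ A = -13.
So a(n) = 7 - 13 \cdot 2^{n}.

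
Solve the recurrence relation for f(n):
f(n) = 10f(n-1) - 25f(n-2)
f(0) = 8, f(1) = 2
Characteristic equation: x² - 10x + 25 = 0, which is (x - (5))².
Repeated root r = 5.
General solution: f(n) = (A + Bn)·(5)^n.
From f(0) = 8: A = 8.
From f(1) = 2: (A + B)·(5) = 2 ⇒ B = - \frac{38}{5}.
So f(n) = \left(8 - \frac{38 n}{5}\right) \cdot (5)^n.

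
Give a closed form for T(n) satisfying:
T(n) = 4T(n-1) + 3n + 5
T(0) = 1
First-order linear with linear forcing.
Homogeneous solution: T_h(n) = A·(4)^n.
Try particular T_p(n) = pn + q. Substituting:
  pn + q = 4(p(n-1) + q) + 3n + 5.
Matching the n-coefficient: p = 4p + 3 ⇒ p = -1.
Matching constants: q = -4p + 4q + 5 ⇒ q = -3.
General: T(n) = A·(4)^n - n - 3.
Apply T(0) = 1: A - 3 = 1 ⇒ A = 4.
So T(n) = 4 \cdot 4^{n} - n - 3.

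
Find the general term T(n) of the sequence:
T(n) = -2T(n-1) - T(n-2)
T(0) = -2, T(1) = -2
Characteristic equation: x² + 2x + 1 = 0, which is (x - (-1))².
Repeated root r = -1.
General solution: T(n) = (A + Bn)·(-1)^n.
From T(0) = -2: A = -2.
From T(1) = -2: (A + B)·(-1) = -2 ⇒ B = 4.
So T(n) = \left(4 n - 2\right) \cdot (-1)^n.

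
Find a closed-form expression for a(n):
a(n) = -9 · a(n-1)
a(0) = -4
Pure geometric recurrence with ratio -9.
By induction a(n) = a(0) · (-9)^n = - 4 \left(-9\right)^{n}.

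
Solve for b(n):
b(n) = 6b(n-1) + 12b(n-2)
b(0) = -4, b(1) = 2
Characteristic equation: x² - 6x - 12 = 0.
Discriminant Δ = (6)² + 4·(12) = 84.
Roots r₁,₂ = (6 ± √84)/2, so r₁ = 3 + \sqrt{21}, r₂ = 3 - \sqrt{21}.
General solution: b(n) = A·r₁^n + B·r₂^n.
From the initial conditions, A + B = -4 and r₁A + r₂B = 2.
Since r₁ - r₂ = √84: A = (2 - (-4)r₂)/√84 = -2 + \frac{\sqrt{21}}{3}, and B = -4 - A = -2 - \frac{\sqrt{21}}{3}.
So b(n) = \left(-2 + \frac{\sqrt{21}}{3}\right)\left(3 + \sqrt{21}\right)^n + \left(-2 - \frac{\sqrt{21}}{3}\right)\left(3 - \sqrt{21}\right)^n.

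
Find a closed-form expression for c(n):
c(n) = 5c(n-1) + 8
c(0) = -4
First-order linear non-homogeneous.
Homogeneous solution: c_h(n) = A·(5)^n.
Try constant particular solution c_p = K: K = 5K + 8 ⇒ K = -2.
General: c(n) = A·(5)^n - 2.
Apply c(0) = -4: A - 2 = -4 ⇒ A = -2.
So c(n) = - 2 \cdot 5^{n} - 2.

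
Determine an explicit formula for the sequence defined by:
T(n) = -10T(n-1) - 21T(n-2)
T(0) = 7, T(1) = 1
Characteristic equation: x² + 10x + 21 = 0, which factors as (x - (-3))(x - (-7)) = 0.
Roots r₁ = -3, r₂ = -7 (distinct).
General solution: T(n) = A·(-3)^n + B·(-7)^n.
From T(0) = 7: A + B = 7.
From T(1) = 1: -3A - 7B = 1.
Solving: A = \frac{25}{2}, B = - \frac{11}{2}.
So T(n) = \frac{25 \left(-3\right)^{n}}{2} - \frac{11 \left(-7\right)^{n}}{2}.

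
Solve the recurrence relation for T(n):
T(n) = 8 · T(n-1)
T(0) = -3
Pure geometric recurrence with ratio 8.
By induction T(n) = T(0) · (8)^n = - 3 \cdot 8^{n}.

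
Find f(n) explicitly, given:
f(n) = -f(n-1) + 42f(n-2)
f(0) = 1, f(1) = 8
Characteristic equation: x² + x - 42 = 0, which factors as (x - (-7))(x - (6)) = 0.
Roots r₁ = -7, r₂ = 6 (distinct).
General solution: f(n) = A·(-7)^n + B·(6)^n.
From f(0) = 1: A + B = 1.
From f(1) = 8: -7A + 6B = 8.
Solving: A = - \frac{2}{13}, B = \frac{15}{13}.
So f(n) = - \frac{2 \left(-7\right)^{n}}{13} + \frac{15 \cdot 6^{n}}{13}.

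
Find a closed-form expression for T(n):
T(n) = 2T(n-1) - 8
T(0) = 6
First-order linear non-homogeneous.
Homogeneous solution: T_h(n) = A·(2)^n.
Try constant particular solution T_p = K: K = 2K - 8 ⇒ K = 8.
General: T(n) = A·(2)^n + 8.
Apply T(0) = 6: A + 8 = 6 ⇒ A = -2.
So T(n) = 8 - 2 \cdot 2^{n}.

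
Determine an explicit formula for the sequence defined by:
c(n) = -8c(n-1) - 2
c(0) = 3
First-order linear non-homogeneous.
Homogeneous solution: c_h(n) = A·(-8)^n.
Try constant particular solution c_p = K: K = -8K - 2 ⇒ K = - \frac{2}{9}.
General: c(n) = A·(-8)^n - \frac{2}{9}.
Apply c(0) = 3: A - \frac{2}{9} = 3 ⇒ A = \frac{29}{9}.
So c(n) = \frac{29 \left(-8\right)^{n}}{9} - \frac{2}{9}.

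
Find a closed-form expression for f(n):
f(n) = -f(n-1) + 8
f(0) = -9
First-order linear non-homogeneous.
Homogeneous solution: f_h(n) = A·(-1)^n.
Try constant particular solution f_p = K: K = -K + 8 ⇒ K = 4.
General: f(n) = A·(-1)^n + 4.
Apply f(0) = -9: A + 4 = -9 ⇒ A = -13.
So f(n) = 4 - 13 \left(-1\right)^{n}.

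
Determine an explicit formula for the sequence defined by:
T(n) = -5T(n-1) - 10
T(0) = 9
First-order linear non-homogeneous.
Homogeneous solution: T_h(n) = A·(-5)^n.
Try constant particular solution T_p = K: K = -5K - 10 ⇒ K = - \frac{5}{3}.
General: T(n) = A·(-5)^n - \frac{5}{3}.
Apply T(0) = 9: A - \frac{5}{3} = 9 ⇒ A = \frac{32}{3}.
So T(n) = \frac{32 \left(-5\right)^{n}}{3} - \frac{5}{3}.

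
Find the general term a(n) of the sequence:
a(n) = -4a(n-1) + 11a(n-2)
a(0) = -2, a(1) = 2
Characteristic equation: x² + 4x - 11 = 0.
Discriminant Δ = (-4)² + 4·(11) = 60.
Roots r₁,₂ = (-4 ± √60)/2, so r₁ = -2 + \sqrt{15}, r₂ = - \sqrt{15} - 2.
General solution: a(n) = A·r₁^n + B·r₂^n.
From the initial conditions, A + B = -2 and r₁A + r₂B = 2.
Since r₁ - r₂ = √60: A = (2 - (-2)r₂)/√60 = -1 - \frac{\sqrt{15}}{15}, and B = -2 - A = -1 + \frac{\sqrt{15}}{15}.
So a(n) = \left(-1 - \frac{\sqrt{15}}{15}\right)\left(-2 + \sqrt{15}\right)^n + \left(-1 + \frac{\sqrt{15}}{15}\right)\left(- \sqrt{15} - 2\right)^n.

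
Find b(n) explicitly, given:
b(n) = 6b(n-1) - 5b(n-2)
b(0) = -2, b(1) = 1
Characteristic equation: x² - 6x + 5 = 0, which factors as (x - (5))(x - (1)) = 0.
Roots r₁ = 5, r₂ = 1 (distinct).
General solution: b(n) = A·(5)^n + B·(1)^n.
From b(0) = -2: A + B = -2.
From b(1) = 1: 5A + B = 1.
Solving: A = \frac{3}{4}, B = - \frac{11}{4}.
So b(n) = \frac{3 \cdot 5^{n}}{4} - \frac{11}{4}.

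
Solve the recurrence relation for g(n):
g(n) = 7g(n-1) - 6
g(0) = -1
First-order linear non-homogeneous.
Homogeneous solution: g_h(n) = A·(7)^n.
Try constant particular solution g_p = K: K = 7K - 6 ⇒ K = 1.
General: g(n) = A·(7)^n + 1.
Apply g(0) = -1: A + 1 = -1 ⇒ A = -2.
So g(n) = 1 - 2 \cdot 7^{n}.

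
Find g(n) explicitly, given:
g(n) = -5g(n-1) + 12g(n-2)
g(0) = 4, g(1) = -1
Characteristic equation: x² + 5x - 12 = 0.
Discriminant Δ = (-5)² + 4·(12) = 73.
Roots r₁,₂ = (-5 ± √73)/2, so r₁ = - \frac{5}{2} + \frac{\sqrt{73}}{2}, r₂ = - \frac{\sqrt{73}}{2} - \frac{5}{2}.
General solution: g(n) = A·r₁^n + B·r₂^n.
From the initial conditions, A + B = 4 and r₁A + r₂B = -1.
Since r₁ - r₂ = √73: A = (-1 - (4)r₂)/√73 = \frac{9 \sqrt{73}}{73} + 2, and B = 4 - A = 2 - \frac{9 \sqrt{73}}{73}.
So g(n) = \left(\frac{9 \sqrt{73}}{73} + 2\right)\left(- \frac{5}{2} + \frac{\sqrt{73}}{2}\right)^n + \left(2 - \frac{9 \sqrt{73}}{73}\right)\left(- \frac{\sqrt{73}}{2} - \frac{5}{2}\right)^n.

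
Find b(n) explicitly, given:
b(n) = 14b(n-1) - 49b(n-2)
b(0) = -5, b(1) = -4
Characteristic equation: x² - 14x + 49 = 0, which is (x - (7))².
Repeated root r = 7.
General solution: b(n) = (A + Bn)·(7)^n.
From b(0) = -5: A = -5.
From b(1) = -4: (A + B)·(7) = -4 ⇒ B = \frac{31}{7}.
So b(n) = \left(\frac{31 n}{7} - 5\right) \cdot (7)^n.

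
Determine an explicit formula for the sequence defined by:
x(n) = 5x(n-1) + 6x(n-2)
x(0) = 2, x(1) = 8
Characteristic equation: x² - 5x - 6 = 0, which factors as (x - (6))(x - (-1)) = 0.
Roots r₁ = 6, r₂ = -1 (distinct).
General solution: x(n) = A·(6)^n + B·(-1)^n.
From x(0) = 2: A + B = 2.
From x(1) = 8: 6A - B = 8.
Solving: A = \frac{10}{7}, B = \frac{4}{7}.
So x(n) = \frac{4 \left(-1\right)^{n}}{7} + \frac{10 \cdot 6^{n}}{7}.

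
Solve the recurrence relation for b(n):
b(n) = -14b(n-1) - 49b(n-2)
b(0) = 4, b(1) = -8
Characteristic equation: x² + 14x + 49 = 0, which is (x - (-7))².
Repeated root r = -7.
General solution: b(n) = (A + Bn)·(-7)^n.
From b(0) = 4: A = 4.
From b(1) = -8: (A + B)·(-7) = -8 ⇒ B = - \frac{20}{7}.
So b(n) = \left(4 - \frac{20 n}{7}\right) \cdot (-7)^n.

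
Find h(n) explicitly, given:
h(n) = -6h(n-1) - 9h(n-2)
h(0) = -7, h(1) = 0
Characteristic equation: x² + 6x + 9 = 0, which is (x - (-3))².
Repeated root r = -3.
General solution: h(n) = (A + Bn)·(-3)^n.
From h(0) = -7: A = -7.
From h(1) = 0: (A + B)·(-3) = 0 ⇒ B = 7.
So h(n) = \left(7 n - 7\right) \cdot (-3)^n.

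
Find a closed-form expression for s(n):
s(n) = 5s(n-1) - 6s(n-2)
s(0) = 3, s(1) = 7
Characteristic equation: x² - 5x + 6 = 0, which factors as (x - (2))(x - (3)) = 0.
Roots r₁ = 2, r₂ = 3 (distinct).
General solution: s(n) = A·(2)^n + B·(3)^n.
From s(0) = 3: A + B = 3.
From s(1) = 7: 2A + 3B = 7.
Solving: A = 2, B = 1.
So s(n) = 2 \cdot 2^{n} + 3^{n}.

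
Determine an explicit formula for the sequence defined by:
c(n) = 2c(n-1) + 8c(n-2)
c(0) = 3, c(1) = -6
Characteristic equation: x² - 2x - 8 = 0, which factors as (x - (-2))(x - (4)) = 0.
Roots r₁ = -2, r₂ = 4 (distinct).
General solution: c(n) = A·(-2)^n + B·(4)^n.
From c(0) = 3: A + B = 3.
From c(1) = -6: -2A + 4B = -6.
Solving: A = 3, B = 0.
So c(n) = 3 \left(-2\right)^{n}.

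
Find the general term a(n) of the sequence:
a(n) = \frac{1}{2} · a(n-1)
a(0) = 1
Pure geometric recurrence with ratio \frac{1}{2}.
By induction a(n) = a(0) · (\frac{1}{2})^n = \left(\frac{1}{2}\right)^{n}.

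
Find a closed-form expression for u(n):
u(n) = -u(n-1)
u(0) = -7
This is a homogeneous first-order recurrence with ratio -1.
By induction u(n) = u(0) · (-1)^n = - 7 \left(-1\right)^{n}.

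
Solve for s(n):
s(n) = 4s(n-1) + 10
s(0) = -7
First-order linear non-homogeneous.
Homogeneous solution: s_h(n) = A·(4)^n.
Try constant particular solution s_p = K: K = 4K + 10 ⇒ K = - \frac{10}{3}.
General: s(n) = A·(4)^n - \frac{10}{3}.
Apply s(0) = -7: A - \frac{10}{3} = -7 ⇒ A = - \frac{11}{3}.
So s(n) = - \frac{11 \cdot 4^{n}}{3} - \frac{10}{3}.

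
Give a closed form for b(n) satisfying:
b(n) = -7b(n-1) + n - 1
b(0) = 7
First-order linear with linear forcing.
Homogeneous solution: b_h(n) = A·(-7)^n.
Try particular b_p(n) = pn + q. Substituting:
  pn + q = -7(p(n-1) + q) + n - 1.
Matching the n-coefficient: p = -7p + 1 ⇒ p = \frac{1}{8}.
Matching constants: q = 7p - 7q - 1 ⇒ q = - \frac{1}{64}.
General: b(n) = A·(-7)^n + \frac{n}{8} - \frac{1}{64}.
Apply b(0) = 7: A - \frac{1}{64} = 7 ⇒ A = \frac{449}{64}.
So b(n) = \frac{449 \left(-7\right)^{n}}{64} + \frac{n}{8} - \frac{1}{64}.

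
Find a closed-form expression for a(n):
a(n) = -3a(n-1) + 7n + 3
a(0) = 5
First-order linear with linear forcing.
Homogeneous solution: a_h(n) = A·(-3)^n.
Try particular a_p(n) = pn + q. Substituting:
  pn + q = -3(p(n-1) + q) + 7n + 3.
Matching the n-coefficient: p = -3p + 7 ⇒ p = \frac{7}{4}.
Matching constants: q = 3p - 3q + 3 ⇒ q = \frac{33}{16}.
General: a(n) = A·(-3)^n + \frac{7 n}{4} + \frac{33}{16}.
Apply a(0) = 5: A + \frac{33}{16} = 5 ⇒ A = \frac{47}{16}.
So a(n) = \frac{47 \left(-3\right)^{n}}{16} + \frac{7 n}{4} + \frac{33}{16}.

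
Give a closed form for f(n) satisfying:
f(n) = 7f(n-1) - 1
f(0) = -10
First-order linear non-homogeneous.
Homogeneous solution: f_h(n) = A·(7)^n.
Try constant particular solution f_p = K: K = 7K - 1 ⇒ K = \frac{1}{6}.
General: f(n) = A·(7)^n + \frac{1}{6}.
Apply f(0) = -10: A + \frac{1}{6} = -10 ⇒ A = - \frac{61}{6}.
So f(n) = \frac{1}{6} - \frac{61 \cdot 7^{n}}{6}.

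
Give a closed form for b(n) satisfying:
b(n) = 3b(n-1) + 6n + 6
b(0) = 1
First-order linear with linear forcing.
Homogeneous solution: b_h(n) = A·(3)^n.
Try particular b_p(n) = pn + q. Substituting:
  pn + q = 3(p(n-1) + q) + 6n + 6.
Matching the n-coefficient: p = 3p + 6 ⇒ p = -3.
Matching constants: q = -3p + 3q + 6 ⇒ q = - \frac{15}{2}.
General: b(n) = A·(3)^n - 3 n - \frac{15}{2}.
Apply b(0) = 1: A - \frac{15}{2} = 1 ⇒ A = \frac{17}{2}.
So b(n) = \frac{17 \cdot 3^{n}}{2} - 3 n - \frac{15}{2}.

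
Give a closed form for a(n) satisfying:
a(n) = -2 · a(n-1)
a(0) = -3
Pure geometric recurrence with ratio -2.
By induction a(n) = a(0) · (-2)^n = - 3 \left(-2\right)^{n}.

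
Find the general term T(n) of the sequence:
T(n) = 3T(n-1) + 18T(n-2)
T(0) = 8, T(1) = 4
Characteristic equation: x² - 3x - 18 = 0, which factors as (x - (-3))(x - (6)) = 0.
Roots r₁ = -3, r₂ = 6 (distinct).
General solution: T(n) = A·(-3)^n + B·(6)^n.
From T(0) = 8: A + B = 8.
From T(1) = 4: -3A + 6B = 4.
Solving: A = \frac{44}{9}, B = \frac{28}{9}.
So T(n) = \frac{44 \left(-3\right)^{n}}{9} + \frac{28 \cdot 6^{n}}{9}.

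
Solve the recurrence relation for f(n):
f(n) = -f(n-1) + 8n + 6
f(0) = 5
First-order linear with linear forcing.
Homogeneous solution: f_h(n) = A·(-1)^n.
Try particular f_p(n) = pn + q. Substituting:
  pn + q = -(p(n-1) + q) + 8n + 6.
Matching the n-coefficient: p = -p + 8 ⇒ p = 4.
Matching constants: q = p - q + 6 ⇒ q = 5.
General: f(n) = A·(-1)^n + 4 n + 5.
Apply f(0) = 5: A + 5 = 5 ⇒ A = 0.
So f(n) = 4 n + 5.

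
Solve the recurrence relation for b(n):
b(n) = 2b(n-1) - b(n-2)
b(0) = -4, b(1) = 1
Characteristic equation: x² - 2x + 1 = 0, which is (x - (1))².
Repeated root r = 1.
General solution: b(n) = (A + Bn)·(1)^n.
From b(0) = -4: A = -4.
From b(1) = 1: (A + B)·(1) = 1 ⇒ B = 5.
So b(n) = \left(5 n - 4\right) \cdot (1)^n.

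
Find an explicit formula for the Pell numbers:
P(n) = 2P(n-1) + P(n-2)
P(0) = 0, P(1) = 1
This is the Pell sequence.
Characteristic equation: x² - 2x - 1 = 0; roots r₁ = 1 + \sqrt{2}, r₂ = 1 - \sqrt{2}.
General: P(n) = A·r₁^n + B·r₂^n. Solving with P(0)=0, P(1)=1 gives A = \frac{\sqrt{2}}{4}, B = - \frac{\sqrt{2}}{4}.
So P(n) = \frac{\sqrt{2} \left(- \left(1 - \sqrt{2}\right)^{n} + \left(1 + \sqrt{2}\right)^{n}\right)}{4}.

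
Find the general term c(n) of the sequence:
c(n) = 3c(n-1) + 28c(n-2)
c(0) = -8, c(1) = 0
Characteristic equation: x² - 3x - 28 = 0, which factors as (x - (-4))(x - (7)) = 0.
Roots r₁ = -4, r₂ = 7 (distinct).
General solution: c(n) = A·(-4)^n + B·(7)^n.
From c(0) = -8: A + B = -8.
From c(1) = 0: -4A + 7B = 0.
Solving: A = - \frac{56}{11}, B = - \frac{32}{11}.
So c(n) = - \frac{56 \left(-4\right)^{n}}{11} - \frac{32 \cdot 7^{n}}{11}.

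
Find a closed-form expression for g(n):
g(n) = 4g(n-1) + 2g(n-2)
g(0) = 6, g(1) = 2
Characteristic equation: x² - 4x - 2 = 0.
Discriminant Δ = (4)² + 4·(2) = 24.
Roots r₁,₂ = (4 ± √24)/2, so r₁ = 2 + \sqrt{6}, r₂ = 2 - \sqrt{6}.
General solution: g(n) = A·r₁^n + B·r₂^n.
From the initial conditions, A + B = 6 and r₁A + r₂B = 2.
Since r₁ - r₂ = √24: A = (2 - (6)r₂)/√24 = 3 - \frac{5 \sqrt{6}}{6}, and B = 6 - A = \frac{5 \sqrt{6}}{6} + 3.
So g(n) = \left(3 - \frac{5 \sqrt{6}}{6}\right)\left(2 + \sqrt{6}\right)^n + \left(\frac{5 \sqrt{6}}{6} + 3\right)\left(2 - \sqrt{6}\right)^n.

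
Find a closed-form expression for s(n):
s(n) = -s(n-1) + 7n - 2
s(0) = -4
First-order linear with linear forcing.
Homogeneous solution: s_h(n) = A·(-1)^n.
Try particular s_p(n) = pn + q. Substituting:
  pn + q = -(p(n-1) + q) + 7n - 2.
Matching the n-coefficient: p = -p + 7 ⇒ p = \frac{7}{2}.
Matching constants: q = p - q - 2 ⇒ q = \frac{3}{4}.
General: s(n) = A·(-1)^n + \frac{7 n}{2} + \frac{3}{4}.
Apply s(0) = -4: A + \frac{3}{4} = -4 ⇒ A = - \frac{19}{4}.
So s(n) = - \frac{19 \left(-1\right)^{n}}{4} + \frac{7 n}{2} + \frac{3}{4}.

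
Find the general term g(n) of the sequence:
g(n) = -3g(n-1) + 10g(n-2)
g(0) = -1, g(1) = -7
Characteristic equation: x² + 3x - 10 = 0, which factors as (x - (2))(x - (-5)) = 0.
Roots r₁ = 2, r₂ = -5 (distinct).
General solution: g(n) = A·(2)^n + B·(-5)^n.
From g(0) = -1: A + B = -1.
From g(1) = -7: 2A - 5B = -7.
Solving: A = - \frac{12}{7}, B = \frac{5}{7}.
So g(n) = \frac{5 \left(-5\right)^{n}}{7} - \frac{12 \cdot 2^{n}}{7}.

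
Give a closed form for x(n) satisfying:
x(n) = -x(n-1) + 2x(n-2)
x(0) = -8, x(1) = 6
Characteristic equation: x² + x - 2 = 0, which factors as (x - (1))(x - (-2)) = 0.
Roots r₁ = 1, r₂ = -2 (distinct).
General solution: x(n) = A·(1)^n + B·(-2)^n.
From x(0) = -8: A + B = -8.
From x(1) = 6: A - 2B = 6.
Solving: A = - \frac{10}{3}, B = - \frac{14}{3}.
So x(n) = - \frac{14 \left(-2\right)^{n}}{3} - \frac{10}{3}.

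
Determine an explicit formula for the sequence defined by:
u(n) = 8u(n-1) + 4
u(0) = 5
First-order linear non-homogeneous.
Homogeneous solution: u_h(n) = A·(8)^n.
Try constant particular solution u_p = K: K = 8K + 4 ⇒ K = - \frac{4}{7}.
General: u(n) = A·(8)^n - \frac{4}{7}.
Apply u(0) = 5: A - \frac{4}{7} = 5 ⇒ A = \frac{39}{7}.
So u(n) = \frac{39 \cdot 8^{n}}{7} - \frac{4}{7}.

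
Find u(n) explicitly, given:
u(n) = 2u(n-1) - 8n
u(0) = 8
First-order linear with linear forcing.
Homogeneous solution: u_h(n) = A·(2)^n.
Try particular u_p(n) = pn + q. Substituting:
  pn + q = 2(p(n-1) + q) - 8n.
Matching the n-coefficient: p = 2p - 8 ⇒ p = 8.
Matching constants: q = -2p + 2q ⇒ q = 16.
General: u(n) = A·(2)^n + 8 n + 16.
Apply u(0) = 8: A + 16 = 8 ⇒ A = -8.
So u(n) = - 8 \cdot 2^{n} + 8 n + 16.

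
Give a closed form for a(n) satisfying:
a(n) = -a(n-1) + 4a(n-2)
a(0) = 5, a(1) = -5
Characteristic equation: x² + x - 4 = 0.
Discriminant Δ = (-1)² + 4·(4) = 17.
Roots r₁,₂ = (-1 ± √17)/2, so r₁ = - \frac{1}{2} + \frac{\sqrt{17}}{2}, r₂ = - \frac{\sqrt{17}}{2} - \frac{1}{2}.
General solution: a(n) = A·r₁^n + B·r₂^n.
From the initial conditions, A + B = 5 and r₁A + r₂B = -5.
Since r₁ - r₂ = √17: A = (-5 - (5)r₂)/√17 = \frac{5}{2} - \frac{5 \sqrt{17}}{34}, and B = 5 - A = \frac{5 \sqrt{17}}{34} + \frac{5}{2}.
So a(n) = \left(\frac{5}{2} - \frac{5 \sqrt{17}}{34}\right)\left(- \frac{1}{2} + \frac{\sqrt{17}}{2}\right)^n + \left(\frac{5 \sqrt{17}}{34} + \frac{5}{2}\right)\left(- \frac{\sqrt{17}}{2} - \frac{1}{2}\right)^n.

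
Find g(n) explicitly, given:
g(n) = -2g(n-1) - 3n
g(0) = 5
First-order linear with linear forcing.
Homogeneous solution: g_h(n) = A·(-2)^n.
Try particular g_p(n) = pn + q. Substituting:
  pn + q = -2(p(n-1) + q) - 3n.
Matching the n-coefficient: p = -2p - 3 ⇒ p = -1.
Matching constants: q = 2p - 2q ⇒ q = - \frac{2}{3}.
General: g(n) = A·(-2)^n - n - \frac{2}{3}.
Apply g(0) = 5: A - \frac{2}{3} = 5 ⇒ A = \frac{17}{3}.
So g(n) = \frac{17 \left(-2\right)^{n}}{3} - n - \frac{2}{3}.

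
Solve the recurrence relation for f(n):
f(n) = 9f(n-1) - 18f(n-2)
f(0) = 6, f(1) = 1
Characteristic equation: x² - 9x + 18 = 0, which factors as (x - (3))(x - (6)) = 0.
Roots r₁ = 3, r₂ = 6 (distinct).
General solution: f(n) = A·(3)^n + B·(6)^n.
From f(0) = 6: A + B = 6.
From f(1) = 1: 3A + 6B = 1.
Solving: A = \frac{35}{3}, B = - \frac{17}{3}.
So f(n) = \frac{35 \cdot 3^{n}}{3} - \frac{17 \cdot 6^{n}}{3}.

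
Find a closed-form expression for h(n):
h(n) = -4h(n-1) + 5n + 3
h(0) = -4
First-order linear with linear forcing.
Homogeneous solution: h_h(n) = A·(-4)^n.
Try particular h_p(n) = pn + q. Substituting:
  pn + q = -4(p(n-1) + q) + 5n + 3.
Matching the n-coefficient: p = -4p + 5 ⇒ p = 1.
Matching constants: q = 4p - 4q + 3 ⇒ q = \frac{7}{5}.
General: h(n) = A·(-4)^n + n + \frac{7}{5}.
Apply h(0) = -4: A + \frac{7}{5} = -4 ⇒ A = - \frac{27}{5}.
So h(n) = - \frac{27 \left(-4\right)^{n}}{5} + n + \frac{7}{5}.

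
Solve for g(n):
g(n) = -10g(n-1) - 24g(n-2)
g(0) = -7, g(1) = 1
Characteristic equation: x² + 10x + 24 = 0, which factors as (x - (-6))(x - (-4)) = 0.
Roots r₁ = -6, r₂ = -4 (distinct).
General solution: g(n) = A·(-6)^n + B·(-4)^n.
From g(0) = -7: A + B = -7.
From g(1) = 1: -6A - 4B = 1.
Solving: A = \frac{27}{2}, B = - \frac{41}{2}.
So g(n) = - \frac{41 \left(-4\right)^{n}}{2} + \frac{27 \left(-6\right)^{n}}{2}.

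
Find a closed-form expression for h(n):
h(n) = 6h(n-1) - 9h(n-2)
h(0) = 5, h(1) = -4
Characteristic equation: x² - 6x + 9 = 0, which is (x - (3))².
Repeated root r = 3.
General solution: h(n) = (A + Bn)·(3)^n.
From h(0) = 5: A = 5.
From h(1) = -4: (A + B)·(3) = -4 ⇒ B = - \frac{19}{3}.
So h(n) = \left(5 - \frac{19 n}{3}\right) \cdot (3)^n.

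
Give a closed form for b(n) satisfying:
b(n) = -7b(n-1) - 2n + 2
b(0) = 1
First-order linear with linear forcing.
Homogeneous solution: b_h(n) = A·(-7)^n.
Try particular b_p(n) = pn + q. Substituting:
  pn + q = -7(p(n-1) + q) - 2n + 2.
Matching the n-coefficient: p = -7p - 2 ⇒ p = - \frac{1}{4}.
Matching constants: q = 7p - 7q + 2 ⇒ q = \frac{1}{32}.
General: b(n) = A·(-7)^n - \frac{n}{4} + \frac{1}{32}.
Apply b(0) = 1: A + \frac{1}{32} = 1 ⇒ A = \frac{31}{32}.
So b(n) = \frac{31 \left(-7\right)^{n}}{32} - \frac{n}{4} + \frac{1}{32}.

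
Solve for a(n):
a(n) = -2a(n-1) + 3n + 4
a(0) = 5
First-order linear with linear forcing.
Homogeneous solution: a_h(n) = A·(-2)^n.
Try particular a_p(n) = pn + q. Substituting:
  pn + q = -2(p(n-1) + q) + 3n + 4.
Matching the n-coefficient: p = -2p + 3 ⇒ p = 1.
Matching constants: q = 2p - 2q + 4 ⇒ q = 2.
General: a(n) = A·(-2)^n + n + 2.
Apply a(0) = 5: A + 2 = 5 ⇒ A = 3.
So a(n) = 3 \left(-2\right)^{n} + n + 2.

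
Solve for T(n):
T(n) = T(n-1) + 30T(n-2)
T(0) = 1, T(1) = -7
Characteristic equation: x² - x - 30 = 0, which factors as (x - (6))(x - (-5)) = 0.
Roots r₁ = 6, r₂ = -5 (distinct).
General solution: T(n) = A·(6)^n + B·(-5)^n.
From T(0) = 1: A + B = 1.
From T(1) = -7: 6A - 5B = -7.
Solving: A = - \frac{2}{11}, B = \frac{13}{11}.
So T(n) = \frac{13 \left(-5\right)^{n}}{11} - \frac{2 \cdot 6^{n}}{11}.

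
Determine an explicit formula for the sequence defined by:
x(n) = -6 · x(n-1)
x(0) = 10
Pure geometric recurrence with ratio -6.
By induction x(n) = x(0) · (-6)^n = 10 \left(-6\right)^{n}.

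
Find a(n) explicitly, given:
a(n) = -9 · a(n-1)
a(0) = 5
Pure geometric recurrence with ratio -9.
By induction a(n) = a(0) · (-9)^n = 5 \left(-9\right)^{n}.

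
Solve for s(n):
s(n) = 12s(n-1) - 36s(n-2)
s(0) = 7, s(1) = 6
Characteristic equation: x² - 12x + 36 = 0, which is (x - (6))².
Repeated root r = 6.
General solution: s(n) = (A + Bn)·(6)^n.
From s(0) = 7: A = 7.
From s(1) = 6: (A + B)·(6) = 6 ⇒ B = -6.
So s(n) = \left(7 - 6 n\right) \cdot (6)^n.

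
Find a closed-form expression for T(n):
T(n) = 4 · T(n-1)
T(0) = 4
Pure geometric recurrence with ratio 4.
By induction T(n) = T(0) · (4)^n = 4 \cdot 4^{n}.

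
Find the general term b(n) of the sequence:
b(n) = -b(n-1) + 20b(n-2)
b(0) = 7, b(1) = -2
Characteristic equation: x² + x - 20 = 0, which factors as (x - (4))(x - (-5)) = 0.
Roots r₁ = 4, r₂ = -5 (distinct).
General solution: b(n) = A·(4)^n + B·(-5)^n.
From b(0) = 7: A + B = 7.
From b(1) = -2: 4A - 5B = -2.
Solving: A = \frac{11}{3}, B = \frac{10}{3}.
So b(n) = \frac{10 \left(-5\right)^{n}}{3} + \frac{11 \cdot 4^{n}}{3}.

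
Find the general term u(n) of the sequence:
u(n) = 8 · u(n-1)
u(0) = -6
Pure geometric recurrence with ratio 8.
By induction u(n) = u(0) · (8)^n = - 6 \cdot 8^{n}.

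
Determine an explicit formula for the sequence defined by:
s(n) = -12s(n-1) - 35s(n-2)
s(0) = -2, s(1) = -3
Characteristic equation: x² + 12x + 35 = 0, which factors as (x - (-7))(x - (-5)) = 0.
Roots r₁ = -7, r₂ = -5 (distinct).
General solution: s(n) = A·(-7)^n + B·(-5)^n.
From s(0) = -2: A + B = -2.
From s(1) = -3: -7A - 5B = -3.
Solving: A = \frac{13}{2}, B = - \frac{17}{2}.
So s(n) = - \frac{17 \left(-5\right)^{n}}{2} + \frac{13 \left(-7\right)^{n}}{2}.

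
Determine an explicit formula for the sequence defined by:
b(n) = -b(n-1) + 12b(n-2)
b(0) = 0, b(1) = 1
Characteristic equation: x² + x - 12 = 0, which factors as (x - (-4))(x - (3)) = 0.
Roots r₁ = -4, r₂ = 3 (distinct).
General solution: b(n) = A·(-4)^n + B·(3)^n.
From b(0) = 0: A + B = 0.
From b(1) = 1: -4A + 3B = 1.
Solving: A = - \frac{1}{7}, B = \frac{1}{7}.
So b(n) = - \frac{\left(-4\right)^{n}}{7} + \frac{3^{n}}{7}.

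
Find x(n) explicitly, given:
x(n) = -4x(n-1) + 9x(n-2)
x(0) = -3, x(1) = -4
Characteristic equation: x² + 4x - 9 = 0.
Discriminant Δ = (-4)² + 4·(9) = 52.
Roots r₁,₂ = (-4 ± √52)/2, so r₁ = -2 + \sqrt{13}, r₂ = - \sqrt{13} - 2.
General solution: x(n) = A·r₁^n + B·r₂^n.
From the initial conditions, A + B = -3 and r₁A + r₂B = -4.
Since r₁ - r₂ = √52: A = (-4 - (-3)r₂)/√52 = - \frac{3}{2} - \frac{5 \sqrt{13}}{13}, and B = -3 - A = - \frac{3}{2} + \frac{5 \sqrt{13}}{13}.
So x(n) = \left(- \frac{3}{2} - \frac{5 \sqrt{13}}{13}\right)\left(-2 + \sqrt{13}\right)^n + \left(- \frac{3}{2} + \frac{5 \sqrt{13}}{13}\right)\left(- \sqrt{13} - 2\right)^n.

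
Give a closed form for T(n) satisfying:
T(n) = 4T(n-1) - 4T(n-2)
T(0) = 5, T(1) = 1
Characteristic equation: x² - 4x + 4 = 0, which is (x - (2))².
Repeated root r = 2.
General solution: T(n) = (A + Bn)·(2)^n.
From T(0) = 5: A = 5.
From T(1) = 1: (A + B)·(2) = 1 ⇒ B = - \frac{9}{2}.
So T(n) = \left(5 - \frac{9 n}{2}\right) \cdot (2)^n.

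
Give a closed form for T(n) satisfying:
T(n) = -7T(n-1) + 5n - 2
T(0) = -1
First-order linear with linear forcing.
Homogeneous solution: T_h(n) = A·(-7)^n.
Try particular T_p(n) = pn + q. Substituting:
  pn + q = -7(p(n-1) + q) + 5n - 2.
Matching the n-coefficient: p = -7p + 5 ⇒ p = \frac{5}{8}.
Matching constants: q = 7p - 7q - 2 ⇒ q = \frac{19}{64}.
General: T(n) = A·(-7)^n + \frac{5 n}{8} + \frac{19}{64}.
Apply T(0) = -1: A + \frac{19}{64} = -1 ⇒ A = - \frac{83}{64}.
So T(n) = - \frac{83 \left(-7\right)^{n}}{64} + \frac{5 n}{8} + \frac{19}{64}.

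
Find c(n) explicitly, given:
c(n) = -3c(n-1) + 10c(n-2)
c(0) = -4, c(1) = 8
Characteristic equation: x² + 3x - 10 = 0, which factors as (x - (-5))(x - (2)) = 0.
Roots r₁ = -5, r₂ = 2 (distinct).
General solution: c(n) = A·(-5)^n + B·(2)^n.
From c(0) = -4: A + B = -4.
From c(1) = 8: -5A + 2B = 8.
Solving: A = - \frac{16}{7}, B = - \frac{12}{7}.
So c(n) = - \frac{16 \left(-5\right)^{n}}{7} - \frac{12 \cdot 2^{n}}{7}.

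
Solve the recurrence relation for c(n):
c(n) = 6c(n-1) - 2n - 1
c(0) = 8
First-order linear with linear forcing.
Homogeneous solution: c_h(n) = A·(6)^n.
Try particular c_p(n) = pn + q. Substituting:
  pn + q = 6(p(n-1) + q) - 2n - 1.
Matching the n-coefficient: p = 6p - 2 ⇒ p = \frac{2}{5}.
Matching constants: q = -6p + 6q - 1 ⇒ q = \frac{17}{25}.
General: c(n) = A·(6)^n + \frac{2 n}{5} + \frac{17}{25}.
Apply c(0) = 8: A + \frac{17}{25} = 8 ⇒ A = \frac{183}{25}.
So c(n) = \frac{183 \cdot 6^{n}}{25} + \frac{2 n}{5} + \frac{17}{25}.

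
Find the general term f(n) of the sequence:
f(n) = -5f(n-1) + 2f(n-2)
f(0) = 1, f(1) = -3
Characteristic equation: x² + 5x - 2 = 0.
Discriminant Δ = (-5)² + 4·(2) = 33.
Roots r₁,₂ = (-5 ± √33)/2, so r₁ = - \frac{5}{2} + \frac{\sqrt{33}}{2}, r₂ = - \frac{\sqrt{33}}{2} - \frac{5}{2}.
General solution: f(n) = A·r₁^n + B·r₂^n.
From the initial conditions, A + B = 1 and r₁A + r₂B = -3.
Since r₁ - r₂ = √33: A = (-3 - (1)r₂)/√33 = \frac{1}{2} - \frac{\sqrt{33}}{66}, and B = 1 - A = \frac{\sqrt{33}}{66} + \frac{1}{2}.
So f(n) = \left(\frac{1}{2} - \frac{\sqrt{33}}{66}\right)\left(- \frac{5}{2} + \frac{\sqrt{33}}{2}\right)^n + \left(\frac{\sqrt{33}}{66} + \frac{1}{2}\right)\left(- \frac{\sqrt{33}}{2} - \frac{5}{2}\right)^n.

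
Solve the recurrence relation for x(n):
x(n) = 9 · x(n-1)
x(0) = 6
Pure geometric recurrence with ratio 9.
By induction x(n) = x(0) · (9)^n = 6 \cdot 9^{n}.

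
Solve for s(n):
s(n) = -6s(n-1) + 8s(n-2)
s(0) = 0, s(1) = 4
Characteristic equation: x² + 6x - 8 = 0.
Discriminant Δ = (-6)² + 4·(8) = 68.
Roots r₁,₂ = (-6 ± √68)/2, so r₁ = -3 + \sqrt{17}, r₂ = - \sqrt{17} - 3.
General solution: s(n) = A·r₁^n + B·r₂^n.
From the initial conditions, A + B = 0 and r₁A + r₂B = 4.
Since r₁ - r₂ = √68: A = (4 - (0)r₂)/√68 = \frac{2 \sqrt{17}}{17}, and B = 0 - A = - \frac{2 \sqrt{17}}{17}.
So s(n) = \left(\frac{2 \sqrt{17}}{17}\right)\left(-3 + \sqrt{17}\right)^n + \left(- \frac{2 \sqrt{17}}{17}\right)\left(- \sqrt{17} - 3\right)^n.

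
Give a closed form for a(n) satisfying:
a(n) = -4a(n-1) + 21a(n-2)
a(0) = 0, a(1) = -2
Characteristic equation: x² + 4x - 21 = 0, which factors as (x - (-7))(x - (3)) = 0.
Roots r₁ = -7, r₂ = 3 (distinct).
General solution: a(n) = A·(-7)^n + B·(3)^n.
From a(0) = 0: A + B = 0.
From a(1) = -2: -7A + 3B = -2.
Solving: A = \frac{1}{5}, B = - \frac{1}{5}.
So a(n) = \frac{\left(-7\right)^{n}}{5} - \frac{3^{n}}{5}.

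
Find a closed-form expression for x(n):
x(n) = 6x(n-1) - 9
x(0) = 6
First-order linear non-homogeneous.
Homogeneous solution: x_h(n) = A·(6)^n.
Try constant particular solution x_p = K: K = 6K - 9 ⇒ K = \frac{9}{5}.
General: x(n) = A·(6)^n + \frac{9}{5}.
Apply x(0) = 6: A + \frac{9}{5} = 6 ⇒ A = \frac{21}{5}.
So x(n) = \frac{21 \cdot 6^{n}}{5} + \frac{9}{5}.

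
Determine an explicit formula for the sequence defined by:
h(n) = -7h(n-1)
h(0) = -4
This is a homogeneous first-order recurrence with ratio -7.
By induction h(n) = h(0) · (-7)^n = - 4 \left(-7\right)^{n}.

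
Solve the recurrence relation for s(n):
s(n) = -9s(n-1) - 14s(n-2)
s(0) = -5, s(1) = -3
Characteristic equation: x² + 9x + 14 = 0, which factors as (x - (-2))(x - (-7)) = 0.
Roots r₁ = -2, r₂ = -7 (distinct).
General solution: s(n) = A·(-2)^n + B·(-7)^n.
From s(0) = -5: A + B = -5.
From s(1) = -3: -2A - 7B = -3.
Solving: A = - \frac{38}{5}, B = \frac{13}{5}.
So s(n) = - \frac{38 \left(-2\right)^{n}}{5} + \frac{13 \left(-7\right)^{n}}{5}.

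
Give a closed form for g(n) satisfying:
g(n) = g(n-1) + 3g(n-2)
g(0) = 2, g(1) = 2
Characteristic equation: x² - x - 3 = 0.
Discriminant Δ = (1)² + 4·(3) = 13.
Roots r₁,₂ = (1 ± √13)/2, so r₁ = \frac{1}{2} + \frac{\sqrt{13}}{2}, r₂ = \frac{1}{2} - \frac{\sqrt{13}}{2}.
General solution: g(n) = A·r₁^n + B·r₂^n.
From the initial conditions, A + B = 2 and r₁A + r₂B = 2.
Since r₁ - r₂ = √13: A = (2 - (2)r₂)/√13 = \frac{\sqrt{13}}{13} + 1, and B = 2 - A = 1 - \frac{\sqrt{13}}{13}.
So g(n) = \left(\frac{\sqrt{13}}{13} + 1\right)\left(\frac{1}{2} + \frac{\sqrt{13}}{2}\right)^n + \left(1 - \frac{\sqrt{13}}{13}\right)\left(\frac{1}{2} - \frac{\sqrt{13}}{2}\right)^n.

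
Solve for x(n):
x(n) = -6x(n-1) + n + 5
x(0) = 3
First-order linear with linear forcing.
Homogeneous solution: x_h(n) = A·(-6)^n.
Try particular x_p(n) = pn + q. Substituting:
  pn + q = -6(p(n-1) + q) + n + 5.
Matching the n-coefficient: p = -6p + 1 ⇒ p = \frac{1}{7}.
Matching constants: q = 6p - 6q + 5 ⇒ q = \frac{41}{49}.
General: x(n) = A·(-6)^n + \frac{n}{7} + \frac{41}{49}.
Apply x(0) = 3: A + \frac{41}{49} = 3 ⇒ A = \frac{106}{49}.
So x(n) = \frac{106 \left(-6\right)^{n}}{49} + \frac{n}{7} + \frac{41}{49}.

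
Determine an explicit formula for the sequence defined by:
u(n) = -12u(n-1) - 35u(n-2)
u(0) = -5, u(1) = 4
Characteristic equation: x² + 12x + 35 = 0, which factors as (x - (-5))(x - (-7)) = 0.
Roots r₁ = -5, r₂ = -7 (distinct).
General solution: u(n) = A·(-5)^n + B·(-7)^n.
From u(0) = -5: A + B = -5.
From u(1) = 4: -5A - 7B = 4.
Solving: A = - \frac{31}{2}, B = \frac{21}{2}.
So u(n) = - \frac{31 \left(-5\right)^{n}}{2} + \frac{21 \left(-7\right)^{n}}{2}.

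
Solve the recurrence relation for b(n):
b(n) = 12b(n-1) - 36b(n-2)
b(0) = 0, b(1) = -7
Characteristic equation: x² - 12x + 36 = 0, which is (x - (6))².
Repeated root r = 6.
General solution: b(n) = (A + Bn)·(6)^n.
From b(0) = 0: A = 0.
From b(1) = -7: (A + B)·(6) = -7 ⇒ B = - \frac{7}{6}.
So b(n) = \left(- \frac{7 n}{6}\right) \cdot (6)^n.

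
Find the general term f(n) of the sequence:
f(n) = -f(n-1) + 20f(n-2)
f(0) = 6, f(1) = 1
Characteristic equation: x² + x - 20 = 0, which factors as (x - (-5))(x - (4)) = 0.
Roots r₁ = -5, r₂ = 4 (distinct).
General solution: f(n) = A·(-5)^n + B·(4)^n.
From f(0) = 6: A + B = 6.
From f(1) = 1: -5A + 4B = 1.
Solving: A = \frac{23}{9}, B = \frac{31}{9}.
So f(n) = \frac{23 \left(-5\right)^{n}}{9} + \frac{31 \cdot 4^{n}}{9}.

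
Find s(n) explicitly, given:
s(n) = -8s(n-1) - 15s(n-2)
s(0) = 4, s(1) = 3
Characteristic equation: x² + 8x + 15 = 0, which factors as (x - (-5))(x - (-3)) = 0.
Roots r₁ = -5, r₂ = -3 (distinct).
General solution: s(n) = A·(-5)^n + B·(-3)^n.
From s(0) = 4: A + B = 4.
From s(1) = 3: -5A - 3B = 3.
Solving: A = - \frac{15}{2}, B = \frac{23}{2}.
So s(n) = \frac{23 \left(-3\right)^{n}}{2} - \frac{15 \left(-5\right)^{n}}{2}.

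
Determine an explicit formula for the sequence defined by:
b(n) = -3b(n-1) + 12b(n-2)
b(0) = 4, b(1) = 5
Characteristic equation: x² + 3x - 12 = 0.
Discriminant Δ = (-3)² + 4·(12) = 57.
Roots r₁,₂ = (-3 ± √57)/2, so r₁ = - \frac{3}{2} + \frac{\sqrt{57}}{2}, r₂ = - \frac{\sqrt{57}}{2} - \frac{3}{2}.
General solution: b(n) = A·r₁^n + B·r₂^n.
From the initial conditions, A + B = 4 and r₁A + r₂B = 5.
Since r₁ - r₂ = √57: A = (5 - (4)r₂)/√57 = \frac{11 \sqrt{57}}{57} + 2, and B = 4 - A = 2 - \frac{11 \sqrt{57}}{57}.
So b(n) = \left(\frac{11 \sqrt{57}}{57} + 2\right)\left(- \frac{3}{2} + \frac{\sqrt{57}}{2}\right)^n + \left(2 - \frac{11 \sqrt{57}}{57}\right)\left(- \frac{\sqrt{57}}{2} - \frac{3}{2}\right)^n.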